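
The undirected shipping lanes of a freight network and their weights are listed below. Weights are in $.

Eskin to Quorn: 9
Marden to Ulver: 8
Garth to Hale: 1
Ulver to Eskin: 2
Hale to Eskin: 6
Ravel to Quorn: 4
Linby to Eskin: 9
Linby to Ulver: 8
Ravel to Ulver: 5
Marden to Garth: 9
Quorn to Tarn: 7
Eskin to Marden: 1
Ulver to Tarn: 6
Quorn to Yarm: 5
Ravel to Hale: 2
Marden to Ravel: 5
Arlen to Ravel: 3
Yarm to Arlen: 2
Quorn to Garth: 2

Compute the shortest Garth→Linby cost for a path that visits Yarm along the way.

Best Garth to Yarm: Garth → Quorn → Yarm costing 7
Shortest Yarm→Linby: Yarm → Arlen → Ravel → Ulver → Linby = 18
Total via Yarm: 7 + 18 = $25.

$25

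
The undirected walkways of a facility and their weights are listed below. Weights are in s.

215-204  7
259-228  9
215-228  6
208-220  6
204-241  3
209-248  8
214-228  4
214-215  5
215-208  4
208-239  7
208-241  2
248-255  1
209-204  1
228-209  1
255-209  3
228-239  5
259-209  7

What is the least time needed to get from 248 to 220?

16 s

Settle nodes by increasing distance from 248:
248: 0
255: 1  (via 248)
209: 4  (via 255)
204: 5  (via 209)
228: 5  (via 209)
241: 8  (via 204)
214: 9  (via 228)
208: 10  (via 241)
239: 10  (via 228)
215: 11  (via 228)
259: 11  (via 209)
220: 16  (via 208)
Shortest route: 248–255–209–204–241–208–220 = 16 s.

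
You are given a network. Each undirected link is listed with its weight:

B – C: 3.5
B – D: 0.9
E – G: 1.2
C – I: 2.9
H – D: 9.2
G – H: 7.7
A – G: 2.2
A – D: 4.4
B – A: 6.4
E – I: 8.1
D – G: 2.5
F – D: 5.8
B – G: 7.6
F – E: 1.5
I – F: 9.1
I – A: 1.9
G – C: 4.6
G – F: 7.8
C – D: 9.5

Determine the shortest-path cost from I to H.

11.8

Settle nodes by increasing distance from I:
I: 0
A: 1.9  (via I)
C: 2.9  (via I)
G: 4.1  (via A)
E: 5.3  (via G)
D: 6.3  (via A)
B: 6.4  (via C)
F: 6.8  (via E)
H: 11.8  (via G)
Shortest route: I–A–G–H = 11.8.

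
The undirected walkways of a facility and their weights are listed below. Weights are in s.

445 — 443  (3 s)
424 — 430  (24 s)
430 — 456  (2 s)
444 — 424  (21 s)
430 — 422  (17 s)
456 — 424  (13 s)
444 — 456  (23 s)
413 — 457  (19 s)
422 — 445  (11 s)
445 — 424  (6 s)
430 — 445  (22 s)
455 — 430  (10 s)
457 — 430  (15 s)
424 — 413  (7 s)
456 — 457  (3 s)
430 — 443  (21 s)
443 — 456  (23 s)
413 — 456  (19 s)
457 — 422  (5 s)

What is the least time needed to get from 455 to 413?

31 s

Shortest distances from 455:
455: 0
430: 10  (via 455)
456: 12  (via 430)
457: 15  (via 456)
422: 20  (via 457)
424: 25  (via 456)
413: 31  (via 456)
Shortest route: 455–430–456–413 = 31 s.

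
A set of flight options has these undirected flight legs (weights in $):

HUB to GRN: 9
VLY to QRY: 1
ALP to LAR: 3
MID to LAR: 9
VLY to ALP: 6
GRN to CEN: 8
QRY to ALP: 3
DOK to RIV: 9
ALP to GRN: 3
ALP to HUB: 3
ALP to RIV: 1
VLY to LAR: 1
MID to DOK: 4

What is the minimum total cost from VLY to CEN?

Settle nodes by increasing distance from VLY:
VLY: 0
LAR: 1  (via VLY)
QRY: 1  (via VLY)
ALP: 4  (via LAR)
RIV: 5  (via ALP)
HUB: 7  (via ALP)
GRN: 7  (via ALP)
MID: 10  (via LAR)
DOK: 14  (via RIV)
CEN: 15  (via GRN)
Shortest route: VLY → LAR → ALP → GRN → CEN = $15.

$15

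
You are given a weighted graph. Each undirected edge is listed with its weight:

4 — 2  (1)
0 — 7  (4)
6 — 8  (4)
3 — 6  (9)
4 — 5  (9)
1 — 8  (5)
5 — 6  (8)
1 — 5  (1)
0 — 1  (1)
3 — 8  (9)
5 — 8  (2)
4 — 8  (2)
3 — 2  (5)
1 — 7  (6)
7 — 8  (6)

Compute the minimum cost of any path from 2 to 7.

Settle nodes by increasing distance from 2:
2: 0
4: 1  (via 2)
8: 3  (via 4)
3: 5  (via 2)
5: 5  (via 8)
1: 6  (via 5)
0: 7  (via 1)
6: 7  (via 8)
7: 9  (via 8)
Shortest route: 2–4–8–7 = 9.

9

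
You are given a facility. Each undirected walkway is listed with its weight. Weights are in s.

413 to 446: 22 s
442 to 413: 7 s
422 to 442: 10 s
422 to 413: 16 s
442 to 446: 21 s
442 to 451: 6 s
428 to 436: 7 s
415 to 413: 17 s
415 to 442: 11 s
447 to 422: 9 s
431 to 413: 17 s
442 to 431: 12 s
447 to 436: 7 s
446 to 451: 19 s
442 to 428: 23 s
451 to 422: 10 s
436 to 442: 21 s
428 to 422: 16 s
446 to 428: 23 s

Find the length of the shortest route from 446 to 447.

37 s

Enumerating some paths:
446 → 428 → 436 → 447: 23+7+7 = 37
446 → 451 → 422 → 447: 19+10+9 = 38
Cheapest is 446 → 428 → 436 → 447 at 37 s.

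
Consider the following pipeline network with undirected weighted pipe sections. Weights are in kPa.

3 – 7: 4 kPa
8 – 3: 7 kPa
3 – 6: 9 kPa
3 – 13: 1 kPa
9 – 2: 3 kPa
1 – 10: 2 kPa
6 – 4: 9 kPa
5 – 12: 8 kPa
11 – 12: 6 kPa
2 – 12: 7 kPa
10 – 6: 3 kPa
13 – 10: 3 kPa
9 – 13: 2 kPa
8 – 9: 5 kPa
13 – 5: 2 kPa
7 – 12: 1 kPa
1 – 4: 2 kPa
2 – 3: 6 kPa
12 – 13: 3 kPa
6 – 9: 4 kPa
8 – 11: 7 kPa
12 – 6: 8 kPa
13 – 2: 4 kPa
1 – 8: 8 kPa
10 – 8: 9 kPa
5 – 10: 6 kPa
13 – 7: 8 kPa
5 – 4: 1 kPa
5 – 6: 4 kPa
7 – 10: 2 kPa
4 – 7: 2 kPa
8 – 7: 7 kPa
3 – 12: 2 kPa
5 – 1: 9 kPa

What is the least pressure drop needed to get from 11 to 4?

Enumerating some paths:
11 - 12 - 3 - 13 - 5 - 4: 6+2+1+2+1 = 12
11 - 12 - 7 - 4: 6+1+2 = 9
The minimum is 9 kPa via 11 - 12 - 7 - 4.

9 kPa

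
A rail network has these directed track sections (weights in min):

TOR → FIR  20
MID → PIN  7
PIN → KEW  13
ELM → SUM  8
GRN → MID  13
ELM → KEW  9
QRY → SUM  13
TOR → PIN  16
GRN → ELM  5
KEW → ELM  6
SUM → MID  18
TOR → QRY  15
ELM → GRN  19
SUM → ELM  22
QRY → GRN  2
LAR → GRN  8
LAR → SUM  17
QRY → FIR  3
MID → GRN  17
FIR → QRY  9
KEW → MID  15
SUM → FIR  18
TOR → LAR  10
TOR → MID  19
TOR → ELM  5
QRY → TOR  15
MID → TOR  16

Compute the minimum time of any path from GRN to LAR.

39 min

Settle nodes by increasing distance from GRN:
GRN: 0
ELM: 5  (via GRN)
SUM: 13  (via ELM)
MID: 13  (via GRN)
KEW: 14  (via ELM)
PIN: 20  (via MID)
TOR: 29  (via MID)
FIR: 31  (via SUM)
LAR: 39  (via TOR)
Shortest route: GRN → MID → TOR → LAR = 39 min.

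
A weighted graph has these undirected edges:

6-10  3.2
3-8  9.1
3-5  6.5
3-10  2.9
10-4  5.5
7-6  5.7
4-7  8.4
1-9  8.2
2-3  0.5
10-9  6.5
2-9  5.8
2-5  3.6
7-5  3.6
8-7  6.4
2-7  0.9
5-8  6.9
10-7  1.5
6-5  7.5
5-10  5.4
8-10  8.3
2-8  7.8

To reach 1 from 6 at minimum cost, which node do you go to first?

Candidate routes:
6–10–9–1: 3.2+6.5+8.2 = 17.9
6–10–7–2–9–1: 3.2+1.5+0.9+5.8+8.2 = 19.6
Cheapest is 6–10–9–1 at 17.9.
So from 6 the first move is to 10.

10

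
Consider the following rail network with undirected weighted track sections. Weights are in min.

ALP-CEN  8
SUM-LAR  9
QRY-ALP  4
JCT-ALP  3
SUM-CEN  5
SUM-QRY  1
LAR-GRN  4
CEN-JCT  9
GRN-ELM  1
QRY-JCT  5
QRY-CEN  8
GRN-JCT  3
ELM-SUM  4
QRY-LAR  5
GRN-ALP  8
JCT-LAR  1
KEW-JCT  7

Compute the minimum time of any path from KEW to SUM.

13 min

Shortest distances from KEW:
KEW: 0
JCT: 7  (via KEW)
LAR: 8  (via JCT)
ALP: 10  (via JCT)
GRN: 10  (via JCT)
ELM: 11  (via GRN)
QRY: 12  (via JCT)
SUM: 13  (via QRY)
Shortest route: KEW → JCT → QRY → SUM = 13 min.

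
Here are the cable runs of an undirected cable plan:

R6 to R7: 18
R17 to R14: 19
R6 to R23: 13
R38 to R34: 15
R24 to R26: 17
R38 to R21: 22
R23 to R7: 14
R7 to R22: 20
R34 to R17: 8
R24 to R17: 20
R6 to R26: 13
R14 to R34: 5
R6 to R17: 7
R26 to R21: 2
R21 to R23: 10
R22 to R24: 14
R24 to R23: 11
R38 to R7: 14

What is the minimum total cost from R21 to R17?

22

Enumerating some paths:
R21 - R23 - R6 - R17: 10+13+7 = 30
R21 - R26 - R6 - R17: 2+13+7 = 22
Cheapest is R21 - R26 - R6 - R17 at 22.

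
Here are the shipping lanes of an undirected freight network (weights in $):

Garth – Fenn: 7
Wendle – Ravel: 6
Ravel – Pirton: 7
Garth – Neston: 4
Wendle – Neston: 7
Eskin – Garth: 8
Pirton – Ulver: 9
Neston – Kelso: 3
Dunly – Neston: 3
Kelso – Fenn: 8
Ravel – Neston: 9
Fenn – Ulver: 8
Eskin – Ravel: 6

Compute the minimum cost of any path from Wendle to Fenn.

Running Dijkstra from Wendle:
Wendle: 0
Ravel: 6  (via Wendle)
Neston: 7  (via Wendle)
Kelso: 10  (via Neston)
Dunly: 10  (via Neston)
Garth: 11  (via Neston)
Eskin: 12  (via Ravel)
Pirton: 13  (via Ravel)
Fenn: 18  (via Kelso)
Shortest route: Wendle–Neston–Kelso–Fenn = $18.

$18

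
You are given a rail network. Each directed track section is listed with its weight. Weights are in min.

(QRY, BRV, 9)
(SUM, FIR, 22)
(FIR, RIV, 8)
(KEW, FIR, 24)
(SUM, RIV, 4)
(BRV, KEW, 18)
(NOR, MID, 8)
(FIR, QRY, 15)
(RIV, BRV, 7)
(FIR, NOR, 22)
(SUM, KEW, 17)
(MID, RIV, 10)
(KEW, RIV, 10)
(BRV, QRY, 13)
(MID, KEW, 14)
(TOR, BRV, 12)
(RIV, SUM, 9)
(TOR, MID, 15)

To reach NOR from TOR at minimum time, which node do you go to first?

MID

Compare a few routes:
TOR → MID → KEW → FIR → NOR: 15+14+24+22 = 75
TOR → MID → RIV → SUM → FIR → NOR: 15+10+9+22+22 = 78
TOR → BRV → KEW → FIR → NOR: 12+18+24+22 = 76
The minimum is 75 min via TOR → MID → KEW → FIR → NOR.
So from TOR the first move is to MID.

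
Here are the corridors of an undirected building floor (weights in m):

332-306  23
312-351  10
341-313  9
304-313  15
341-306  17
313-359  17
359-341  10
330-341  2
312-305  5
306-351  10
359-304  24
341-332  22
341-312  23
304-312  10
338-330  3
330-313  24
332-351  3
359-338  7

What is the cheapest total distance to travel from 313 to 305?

Shortest distances from 313:
313: 0
341: 9  (via 313)
330: 11  (via 341)
338: 14  (via 330)
304: 15  (via 313)
359: 17  (via 313)
312: 25  (via 304)
306: 26  (via 341)
305: 30  (via 312)
Shortest route: 313–304–312–305 = 30 m.

30 m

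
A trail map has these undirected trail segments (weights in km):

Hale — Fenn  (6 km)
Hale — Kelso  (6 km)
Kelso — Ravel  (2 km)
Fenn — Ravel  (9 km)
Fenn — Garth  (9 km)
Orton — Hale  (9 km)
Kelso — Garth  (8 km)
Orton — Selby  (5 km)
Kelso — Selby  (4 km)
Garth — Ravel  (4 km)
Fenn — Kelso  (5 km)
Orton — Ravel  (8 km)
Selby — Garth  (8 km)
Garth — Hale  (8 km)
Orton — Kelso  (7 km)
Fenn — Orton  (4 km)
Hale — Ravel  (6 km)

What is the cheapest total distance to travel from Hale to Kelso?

Compare a few routes:
Hale → Fenn → Kelso: 6+5 = 11
Hale → Kelso: 6 = 6
Hale → Ravel → Kelso: 6+2 = 8
The minimum is 6 km via Hale → Kelso.

6 km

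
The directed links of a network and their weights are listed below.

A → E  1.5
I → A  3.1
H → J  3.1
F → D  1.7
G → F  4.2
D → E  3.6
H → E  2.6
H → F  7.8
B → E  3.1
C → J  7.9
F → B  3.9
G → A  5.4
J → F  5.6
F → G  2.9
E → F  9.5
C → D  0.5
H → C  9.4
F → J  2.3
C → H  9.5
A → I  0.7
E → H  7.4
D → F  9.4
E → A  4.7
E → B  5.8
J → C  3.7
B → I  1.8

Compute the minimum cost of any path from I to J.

15.1

Candidate routes:
I → A → E → H → J: 3.1+1.5+7.4+3.1 = 15.1
I → A → E → H → F → J: 3.1+1.5+7.4+7.8+2.3 = 22.1
I → A → E → F → J: 3.1+1.5+9.5+2.3 = 16.4
The minimum is 15.1 via I → A → E → H → J.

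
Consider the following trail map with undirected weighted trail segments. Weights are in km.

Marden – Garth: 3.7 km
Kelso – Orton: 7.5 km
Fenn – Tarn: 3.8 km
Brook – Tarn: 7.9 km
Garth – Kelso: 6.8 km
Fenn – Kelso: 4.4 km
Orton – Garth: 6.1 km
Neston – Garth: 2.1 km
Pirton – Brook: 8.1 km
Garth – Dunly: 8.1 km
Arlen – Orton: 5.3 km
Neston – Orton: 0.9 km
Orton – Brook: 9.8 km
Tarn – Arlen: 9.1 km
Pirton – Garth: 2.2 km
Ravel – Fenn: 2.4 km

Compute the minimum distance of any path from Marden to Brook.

Shortest distances from Marden:
Marden: 0
Garth: 3.7  (via Marden)
Neston: 5.8  (via Garth)
Pirton: 5.9  (via Garth)
Orton: 6.7  (via Neston)
Kelso: 10.5  (via Garth)
Dunly: 11.8  (via Garth)
Arlen: 12  (via Orton)
Brook: 14  (via Pirton)
Shortest route: Marden → Garth → Pirton → Brook = 14 km.

14 km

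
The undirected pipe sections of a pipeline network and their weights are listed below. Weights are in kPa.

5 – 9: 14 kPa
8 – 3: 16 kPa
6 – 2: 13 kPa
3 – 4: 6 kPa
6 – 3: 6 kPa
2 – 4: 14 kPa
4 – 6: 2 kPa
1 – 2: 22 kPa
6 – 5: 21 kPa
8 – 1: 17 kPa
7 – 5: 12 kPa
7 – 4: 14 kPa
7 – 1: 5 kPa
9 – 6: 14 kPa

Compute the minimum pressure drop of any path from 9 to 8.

36 kPa

Candidate routes:
9–6–3–8: 14+6+16 = 36
9–6–4–3–8: 14+2+6+16 = 38
9–6–4–7–1–8: 14+2+14+5+17 = 52
9–5–7–1–8: 14+12+5+17 = 48
The minimum is 36 kPa via 9–6–3–8.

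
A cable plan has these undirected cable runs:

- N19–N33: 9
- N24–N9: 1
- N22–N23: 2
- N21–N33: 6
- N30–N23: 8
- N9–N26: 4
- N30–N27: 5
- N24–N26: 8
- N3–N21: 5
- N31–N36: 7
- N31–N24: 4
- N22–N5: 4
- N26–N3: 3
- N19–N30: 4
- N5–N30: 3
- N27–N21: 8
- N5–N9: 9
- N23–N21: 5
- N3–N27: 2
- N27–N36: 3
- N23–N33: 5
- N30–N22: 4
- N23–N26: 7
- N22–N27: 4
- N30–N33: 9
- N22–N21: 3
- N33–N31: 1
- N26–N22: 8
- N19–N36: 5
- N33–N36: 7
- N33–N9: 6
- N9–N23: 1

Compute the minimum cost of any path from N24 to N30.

Enumerating some paths:
N24 - N9 - N23 - N22 - N30: 1+1+2+4 = 8
N24 - N9 - N23 - N30: 1+1+8 = 10
The minimum is 8 via N24 - N9 - N23 - N22 - N30.

8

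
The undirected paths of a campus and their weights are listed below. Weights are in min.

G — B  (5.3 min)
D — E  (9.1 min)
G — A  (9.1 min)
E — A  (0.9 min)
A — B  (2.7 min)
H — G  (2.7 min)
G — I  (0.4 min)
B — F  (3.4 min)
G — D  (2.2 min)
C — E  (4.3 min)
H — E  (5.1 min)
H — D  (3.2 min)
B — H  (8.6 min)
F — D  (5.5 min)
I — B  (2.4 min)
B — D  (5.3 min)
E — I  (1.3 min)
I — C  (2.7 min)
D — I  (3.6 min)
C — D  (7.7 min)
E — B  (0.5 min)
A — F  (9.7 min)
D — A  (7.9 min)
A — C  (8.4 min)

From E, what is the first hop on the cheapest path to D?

Enumerating some paths:
E–B–D: 0.5+5.3 = 5.8
E–I–D: 1.3+3.6 = 4.9
E–B–I–G–D: 0.5+2.4+0.4+2.2 = 5.5
E–I–G–D: 1.3+0.4+2.2 = 3.9
The minimum is 3.9 min via E–I–G–D.
So from E the first move is to I.

I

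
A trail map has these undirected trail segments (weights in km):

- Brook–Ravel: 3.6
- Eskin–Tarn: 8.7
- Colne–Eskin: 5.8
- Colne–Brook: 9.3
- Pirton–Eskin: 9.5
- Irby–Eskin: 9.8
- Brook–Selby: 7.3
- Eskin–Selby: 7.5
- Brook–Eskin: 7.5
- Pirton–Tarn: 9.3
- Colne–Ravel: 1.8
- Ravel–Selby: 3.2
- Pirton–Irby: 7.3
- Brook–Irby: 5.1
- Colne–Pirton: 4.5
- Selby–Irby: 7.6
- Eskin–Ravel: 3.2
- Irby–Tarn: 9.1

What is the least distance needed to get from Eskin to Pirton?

Settle nodes by increasing distance from Eskin:
Eskin: 0
Ravel: 3.2  (via Eskin)
Colne: 5  (via Ravel)
Selby: 6.4  (via Ravel)
Brook: 6.8  (via Ravel)
Tarn: 8.7  (via Eskin)
Pirton: 9.5  (via Eskin)
Shortest route: Eskin → Pirton = 9.5 km.

9.5 km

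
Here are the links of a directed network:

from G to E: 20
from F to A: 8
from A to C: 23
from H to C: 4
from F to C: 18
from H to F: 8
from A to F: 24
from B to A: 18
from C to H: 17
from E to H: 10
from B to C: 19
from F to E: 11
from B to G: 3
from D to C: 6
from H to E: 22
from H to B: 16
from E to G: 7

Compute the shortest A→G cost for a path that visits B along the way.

59

Best A to B: A → C → H → B costing 56
Best B to G: B → G costing 3
Total via B: 56 + 3 = 59.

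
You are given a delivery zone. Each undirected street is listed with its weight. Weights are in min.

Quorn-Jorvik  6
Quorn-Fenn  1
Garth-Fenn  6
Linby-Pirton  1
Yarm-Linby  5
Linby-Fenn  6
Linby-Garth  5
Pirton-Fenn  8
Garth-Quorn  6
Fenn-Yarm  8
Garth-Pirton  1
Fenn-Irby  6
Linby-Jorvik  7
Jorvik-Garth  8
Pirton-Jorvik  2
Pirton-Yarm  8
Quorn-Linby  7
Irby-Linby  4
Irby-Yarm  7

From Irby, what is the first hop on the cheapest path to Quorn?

Compare a few routes:
Irby → Linby → Quorn: 4+7 = 11
Irby → Fenn → Quorn: 6+1 = 7
Irby → Linby → Fenn → Quorn: 4+6+1 = 11
Irby → Linby → Pirton → Garth → Quorn: 4+1+1+6 = 12
The minimum is 7 min via Irby → Fenn → Quorn.
So from Irby the first move is to Fenn.

Fenn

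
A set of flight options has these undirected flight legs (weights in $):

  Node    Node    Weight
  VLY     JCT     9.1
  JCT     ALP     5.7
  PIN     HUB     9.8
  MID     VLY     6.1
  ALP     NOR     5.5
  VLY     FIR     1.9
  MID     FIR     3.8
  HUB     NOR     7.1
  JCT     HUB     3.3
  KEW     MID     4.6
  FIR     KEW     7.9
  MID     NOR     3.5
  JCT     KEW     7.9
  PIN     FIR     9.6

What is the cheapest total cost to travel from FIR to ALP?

Running Dijkstra from FIR:
FIR: 0
VLY: 1.9  (via FIR)
MID: 3.8  (via FIR)
NOR: 7.3  (via MID)
KEW: 7.9  (via FIR)
PIN: 9.6  (via FIR)
JCT: 11  (via VLY)
ALP: 12.8  (via NOR)
Shortest route: FIR → MID → NOR → ALP = $12.8.

$12.8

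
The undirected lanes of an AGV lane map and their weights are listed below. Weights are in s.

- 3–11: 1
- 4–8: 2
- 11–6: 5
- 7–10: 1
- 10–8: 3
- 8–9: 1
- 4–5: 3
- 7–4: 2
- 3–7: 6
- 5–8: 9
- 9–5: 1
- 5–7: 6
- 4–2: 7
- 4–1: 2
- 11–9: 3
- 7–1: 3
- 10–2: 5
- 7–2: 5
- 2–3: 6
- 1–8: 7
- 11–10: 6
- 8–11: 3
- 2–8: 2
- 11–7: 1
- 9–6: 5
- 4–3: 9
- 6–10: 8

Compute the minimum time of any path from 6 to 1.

Candidate routes:
6–11–7–1: 5+1+3 = 9
6–9–5–4–1: 5+1+3+2 = 11
6–11–7–4–1: 5+1+2+2 = 10
6–9–8–4–1: 5+1+2+2 = 10
The minimum is 9 s via 6–11–7–1.

9 s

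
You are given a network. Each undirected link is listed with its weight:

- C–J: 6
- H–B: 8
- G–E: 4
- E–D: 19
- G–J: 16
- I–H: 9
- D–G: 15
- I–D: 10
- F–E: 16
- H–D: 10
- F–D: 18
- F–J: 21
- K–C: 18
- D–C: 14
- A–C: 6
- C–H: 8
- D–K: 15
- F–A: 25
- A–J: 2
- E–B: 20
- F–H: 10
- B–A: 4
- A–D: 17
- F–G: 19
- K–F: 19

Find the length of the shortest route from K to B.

Enumerating some paths:
K → C → A → B: 18+6+4 = 28
K → C → J → A → B: 18+6+2+4 = 30
Cheapest is K → C → A → B at 28.

28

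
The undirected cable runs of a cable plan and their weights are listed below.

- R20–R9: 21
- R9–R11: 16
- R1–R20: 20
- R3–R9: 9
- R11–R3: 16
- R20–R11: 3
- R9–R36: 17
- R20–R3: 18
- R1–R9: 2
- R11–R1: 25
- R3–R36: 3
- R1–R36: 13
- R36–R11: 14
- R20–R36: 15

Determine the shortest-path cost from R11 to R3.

16

Shortest distances from R11:
R11: 0
R20: 3  (via R11)
R36: 14  (via R11)
R9: 16  (via R11)
R3: 16  (via R11)
Shortest route: R11 → R3 = 16.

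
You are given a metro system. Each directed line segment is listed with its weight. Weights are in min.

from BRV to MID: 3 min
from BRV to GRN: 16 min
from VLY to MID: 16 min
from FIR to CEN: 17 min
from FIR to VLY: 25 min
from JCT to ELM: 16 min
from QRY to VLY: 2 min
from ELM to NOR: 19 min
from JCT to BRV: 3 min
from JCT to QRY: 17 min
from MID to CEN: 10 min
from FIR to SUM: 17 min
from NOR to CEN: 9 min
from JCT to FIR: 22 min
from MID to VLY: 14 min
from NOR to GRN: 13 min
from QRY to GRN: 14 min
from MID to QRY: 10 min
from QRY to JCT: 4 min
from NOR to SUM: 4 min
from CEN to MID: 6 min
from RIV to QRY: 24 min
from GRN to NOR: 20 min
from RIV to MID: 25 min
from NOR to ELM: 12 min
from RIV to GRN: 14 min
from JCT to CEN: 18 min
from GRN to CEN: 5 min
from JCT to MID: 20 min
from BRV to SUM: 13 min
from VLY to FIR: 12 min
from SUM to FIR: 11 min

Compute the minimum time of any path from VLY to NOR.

60 min

Settle nodes by increasing distance from VLY:
VLY: 0
FIR: 12  (via VLY)
MID: 16  (via VLY)
CEN: 26  (via MID)
QRY: 26  (via MID)
SUM: 29  (via FIR)
JCT: 30  (via QRY)
BRV: 33  (via JCT)
GRN: 40  (via QRY)
ELM: 46  (via JCT)
NOR: 60  (via GRN)
Shortest route: VLY–MID–QRY–GRN–NOR = 60 min.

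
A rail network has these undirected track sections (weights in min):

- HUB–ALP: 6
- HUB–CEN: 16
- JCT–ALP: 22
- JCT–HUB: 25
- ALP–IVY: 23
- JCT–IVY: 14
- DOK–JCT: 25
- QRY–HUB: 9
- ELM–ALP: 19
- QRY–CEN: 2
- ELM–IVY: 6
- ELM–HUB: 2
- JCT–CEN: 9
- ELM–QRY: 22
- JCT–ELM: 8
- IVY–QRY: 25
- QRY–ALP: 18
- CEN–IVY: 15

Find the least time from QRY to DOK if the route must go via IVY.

Best QRY to IVY: QRY–CEN–IVY costing 17
Shortest IVY→DOK: IVY–JCT–DOK = 39
Total via IVY: 17 + 39 = 56 min.

56 min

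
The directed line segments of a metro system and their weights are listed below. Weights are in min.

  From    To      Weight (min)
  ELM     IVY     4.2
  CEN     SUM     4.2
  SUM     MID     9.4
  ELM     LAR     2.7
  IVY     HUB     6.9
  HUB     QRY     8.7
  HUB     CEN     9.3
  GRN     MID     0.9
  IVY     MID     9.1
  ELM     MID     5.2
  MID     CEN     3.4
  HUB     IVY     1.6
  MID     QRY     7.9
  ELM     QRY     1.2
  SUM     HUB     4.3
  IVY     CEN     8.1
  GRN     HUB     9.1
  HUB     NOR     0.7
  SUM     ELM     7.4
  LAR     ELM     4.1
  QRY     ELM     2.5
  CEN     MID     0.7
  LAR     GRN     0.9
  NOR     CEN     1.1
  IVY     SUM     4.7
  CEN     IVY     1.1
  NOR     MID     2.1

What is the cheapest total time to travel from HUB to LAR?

13.9 min

Settle nodes by increasing distance from HUB:
HUB: 0
NOR: 0.7  (via HUB)
IVY: 1.6  (via HUB)
CEN: 1.8  (via NOR)
MID: 2.5  (via CEN)
SUM: 6  (via CEN)
QRY: 8.7  (via HUB)
ELM: 11.2  (via QRY)
LAR: 13.9  (via ELM)
Shortest route: HUB → QRY → ELM → LAR = 13.9 min.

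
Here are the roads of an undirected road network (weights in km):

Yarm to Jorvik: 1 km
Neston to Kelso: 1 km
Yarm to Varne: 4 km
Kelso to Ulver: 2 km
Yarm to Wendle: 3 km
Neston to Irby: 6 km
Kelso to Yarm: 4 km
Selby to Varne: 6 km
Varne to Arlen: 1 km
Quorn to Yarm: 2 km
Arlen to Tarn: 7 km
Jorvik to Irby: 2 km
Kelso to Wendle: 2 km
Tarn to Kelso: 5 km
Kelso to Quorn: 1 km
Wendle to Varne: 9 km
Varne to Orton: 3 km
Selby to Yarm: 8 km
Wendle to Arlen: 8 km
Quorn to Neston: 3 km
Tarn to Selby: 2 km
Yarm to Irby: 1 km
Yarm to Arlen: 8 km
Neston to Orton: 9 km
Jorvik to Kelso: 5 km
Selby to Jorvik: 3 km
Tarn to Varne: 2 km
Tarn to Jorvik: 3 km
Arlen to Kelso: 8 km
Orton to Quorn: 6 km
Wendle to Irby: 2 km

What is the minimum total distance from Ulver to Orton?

9 km

Compare a few routes:
Ulver - Kelso - Quorn - Orton: 2+1+6 = 9
Ulver - Kelso - Tarn - Varne - Orton: 2+5+2+3 = 12
The minimum is 9 km via Ulver - Kelso - Quorn - Orton.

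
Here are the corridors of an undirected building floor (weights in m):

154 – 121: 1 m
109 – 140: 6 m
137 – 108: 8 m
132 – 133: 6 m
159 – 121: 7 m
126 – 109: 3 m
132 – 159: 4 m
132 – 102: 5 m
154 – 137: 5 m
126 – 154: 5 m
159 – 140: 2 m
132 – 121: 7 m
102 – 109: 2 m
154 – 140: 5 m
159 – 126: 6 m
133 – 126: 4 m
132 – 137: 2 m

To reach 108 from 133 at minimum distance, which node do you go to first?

Compare a few routes:
133 - 132 - 137 - 108: 6+2+8 = 16
133 - 126 - 154 - 137 - 108: 4+5+5+8 = 22
Cheapest is 133 - 132 - 137 - 108 at 16 m.
So from 133 the first move is to 132.

132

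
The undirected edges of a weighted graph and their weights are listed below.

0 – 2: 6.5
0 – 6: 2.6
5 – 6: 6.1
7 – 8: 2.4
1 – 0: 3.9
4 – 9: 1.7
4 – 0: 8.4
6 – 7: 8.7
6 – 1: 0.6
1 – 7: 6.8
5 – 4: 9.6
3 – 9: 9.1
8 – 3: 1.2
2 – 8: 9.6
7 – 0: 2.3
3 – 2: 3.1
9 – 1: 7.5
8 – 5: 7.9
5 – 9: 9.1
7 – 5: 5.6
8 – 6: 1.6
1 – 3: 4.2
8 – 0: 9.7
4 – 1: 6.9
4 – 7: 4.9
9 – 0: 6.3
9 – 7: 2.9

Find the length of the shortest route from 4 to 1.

Candidate routes:
4 → 9 → 1: 1.7+7.5 = 9.2
4 → 1: 6.9 = 6.9
Cheapest is 4 → 1 at 6.9.

6.9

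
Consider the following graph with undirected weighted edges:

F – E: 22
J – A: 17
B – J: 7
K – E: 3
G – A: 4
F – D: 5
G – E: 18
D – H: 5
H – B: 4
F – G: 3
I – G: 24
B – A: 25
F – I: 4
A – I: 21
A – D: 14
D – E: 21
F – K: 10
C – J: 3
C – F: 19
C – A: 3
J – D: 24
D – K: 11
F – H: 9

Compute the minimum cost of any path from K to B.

20

Candidate routes:
K → F → D → H → B: 10+5+5+4 = 24
K → F → H → B: 10+9+4 = 23
K → D → H → B: 11+5+4 = 20
The minimum is 20 via K → D → H → B.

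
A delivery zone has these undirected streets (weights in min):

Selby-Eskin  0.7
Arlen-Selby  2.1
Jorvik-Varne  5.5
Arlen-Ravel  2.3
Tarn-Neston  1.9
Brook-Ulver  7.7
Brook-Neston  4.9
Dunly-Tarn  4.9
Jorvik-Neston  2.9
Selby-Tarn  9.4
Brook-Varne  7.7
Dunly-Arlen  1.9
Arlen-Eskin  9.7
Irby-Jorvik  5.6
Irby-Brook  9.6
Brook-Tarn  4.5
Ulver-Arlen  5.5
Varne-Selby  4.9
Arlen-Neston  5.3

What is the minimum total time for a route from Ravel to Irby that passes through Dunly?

19.5 min

Best Ravel to Dunly: Ravel → Arlen → Dunly costing 4.2
Best Dunly to Irby: Dunly → Tarn → Neston → Jorvik → Irby costing 15.3
Total via Dunly: 4.2 + 15.3 = 19.5 min.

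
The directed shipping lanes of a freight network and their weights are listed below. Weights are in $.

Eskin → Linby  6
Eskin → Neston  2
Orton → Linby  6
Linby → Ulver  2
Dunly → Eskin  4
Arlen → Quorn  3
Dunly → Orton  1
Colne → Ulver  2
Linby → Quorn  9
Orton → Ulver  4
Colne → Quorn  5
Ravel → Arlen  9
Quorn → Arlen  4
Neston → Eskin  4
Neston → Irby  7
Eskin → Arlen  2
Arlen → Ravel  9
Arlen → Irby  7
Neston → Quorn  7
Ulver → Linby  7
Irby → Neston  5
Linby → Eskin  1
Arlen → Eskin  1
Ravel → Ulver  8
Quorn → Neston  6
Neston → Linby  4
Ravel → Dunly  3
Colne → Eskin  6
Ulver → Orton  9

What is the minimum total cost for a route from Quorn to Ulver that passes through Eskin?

Best Quorn to Eskin: Quorn–Arlen–Eskin costing 5
Shortest Eskin→Ulver: Eskin–Linby–Ulver = 8
Total via Eskin: 5 + 8 = $13.

$13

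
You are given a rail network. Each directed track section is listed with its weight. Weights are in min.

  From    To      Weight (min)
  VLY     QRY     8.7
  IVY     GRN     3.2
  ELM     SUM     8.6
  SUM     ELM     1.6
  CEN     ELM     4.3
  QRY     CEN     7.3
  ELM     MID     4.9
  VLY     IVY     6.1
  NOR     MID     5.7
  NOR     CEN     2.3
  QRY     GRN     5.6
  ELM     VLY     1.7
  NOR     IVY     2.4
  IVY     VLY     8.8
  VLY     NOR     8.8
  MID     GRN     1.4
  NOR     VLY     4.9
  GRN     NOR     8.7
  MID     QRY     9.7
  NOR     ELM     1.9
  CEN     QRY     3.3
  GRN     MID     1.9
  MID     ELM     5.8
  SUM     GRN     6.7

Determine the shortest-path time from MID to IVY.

Shortest distances from MID:
MID: 0
GRN: 1.4  (via MID)
ELM: 5.8  (via MID)
VLY: 7.5  (via ELM)
QRY: 9.7  (via MID)
NOR: 10.1  (via GRN)
CEN: 12.4  (via NOR)
IVY: 12.5  (via NOR)
Shortest route: MID–GRN–NOR–IVY = 12.5 min.

12.5 min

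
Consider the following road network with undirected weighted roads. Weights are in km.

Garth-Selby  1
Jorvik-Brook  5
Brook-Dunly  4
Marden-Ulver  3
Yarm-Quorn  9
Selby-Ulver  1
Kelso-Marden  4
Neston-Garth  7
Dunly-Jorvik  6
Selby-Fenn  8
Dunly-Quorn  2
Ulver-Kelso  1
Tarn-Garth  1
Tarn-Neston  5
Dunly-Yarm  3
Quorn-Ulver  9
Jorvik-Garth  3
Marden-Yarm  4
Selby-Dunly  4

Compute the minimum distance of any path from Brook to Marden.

11 km

Compare a few routes:
Brook–Dunly–Selby–Ulver–Marden: 4+4+1+3 = 12
Brook–Dunly–Yarm–Marden: 4+3+4 = 11
The minimum is 11 km via Brook–Dunly–Yarm–Marden.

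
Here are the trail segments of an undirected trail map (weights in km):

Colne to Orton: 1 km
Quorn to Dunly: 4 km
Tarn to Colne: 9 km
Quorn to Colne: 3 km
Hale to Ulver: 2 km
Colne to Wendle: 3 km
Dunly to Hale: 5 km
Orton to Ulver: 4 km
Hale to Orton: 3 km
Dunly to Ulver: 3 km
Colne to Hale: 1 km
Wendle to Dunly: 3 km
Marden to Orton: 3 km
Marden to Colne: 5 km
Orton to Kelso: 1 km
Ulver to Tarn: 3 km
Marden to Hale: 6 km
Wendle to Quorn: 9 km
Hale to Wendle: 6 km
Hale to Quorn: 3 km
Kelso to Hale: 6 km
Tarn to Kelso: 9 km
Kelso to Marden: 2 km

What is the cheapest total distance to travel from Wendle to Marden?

Running Dijkstra from Wendle:
Wendle: 0
Dunly: 3  (via Wendle)
Colne: 3  (via Wendle)
Hale: 4  (via Colne)
Orton: 4  (via Colne)
Kelso: 5  (via Orton)
Quorn: 6  (via Colne)
Ulver: 6  (via Dunly)
Marden: 7  (via Orton)
Shortest route: Wendle → Colne → Orton → Marden = 7 km.

7 km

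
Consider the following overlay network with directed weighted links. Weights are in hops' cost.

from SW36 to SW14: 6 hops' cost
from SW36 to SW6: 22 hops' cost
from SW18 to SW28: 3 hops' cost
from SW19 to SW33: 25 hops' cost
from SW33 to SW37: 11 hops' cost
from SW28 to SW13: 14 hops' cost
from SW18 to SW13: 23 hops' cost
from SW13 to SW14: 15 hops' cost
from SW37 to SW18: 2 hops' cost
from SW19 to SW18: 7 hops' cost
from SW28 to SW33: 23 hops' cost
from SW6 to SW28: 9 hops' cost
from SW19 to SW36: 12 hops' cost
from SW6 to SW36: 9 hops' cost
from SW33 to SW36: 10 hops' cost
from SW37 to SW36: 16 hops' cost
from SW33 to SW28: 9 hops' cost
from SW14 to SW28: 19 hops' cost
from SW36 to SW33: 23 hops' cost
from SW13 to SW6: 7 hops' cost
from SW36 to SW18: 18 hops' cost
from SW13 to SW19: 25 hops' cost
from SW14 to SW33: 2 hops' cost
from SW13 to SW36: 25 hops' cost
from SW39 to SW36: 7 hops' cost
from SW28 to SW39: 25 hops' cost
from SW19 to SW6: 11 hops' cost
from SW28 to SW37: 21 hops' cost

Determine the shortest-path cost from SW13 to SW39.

Candidate routes:
SW13 → SW6 → SW28 → SW39: 7+9+25 = 41
SW13 → SW14 → SW33 → SW28 → SW39: 15+2+9+25 = 51
Cheapest is SW13 → SW6 → SW28 → SW39 at 41 hops' cost.

41 hops' cost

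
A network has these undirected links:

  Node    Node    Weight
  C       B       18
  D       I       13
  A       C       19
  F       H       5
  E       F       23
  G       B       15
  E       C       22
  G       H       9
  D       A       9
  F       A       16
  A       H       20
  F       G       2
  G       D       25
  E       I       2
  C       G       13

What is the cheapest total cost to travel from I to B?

42

Compare a few routes:
I - E - F - H - G - B: 2+23+5+9+15 = 54
I - E - C - G - B: 2+22+13+15 = 52
I - D - G - B: 13+25+15 = 53
I - E - C - B: 2+22+18 = 42
The minimum is 42 via I - E - C - B.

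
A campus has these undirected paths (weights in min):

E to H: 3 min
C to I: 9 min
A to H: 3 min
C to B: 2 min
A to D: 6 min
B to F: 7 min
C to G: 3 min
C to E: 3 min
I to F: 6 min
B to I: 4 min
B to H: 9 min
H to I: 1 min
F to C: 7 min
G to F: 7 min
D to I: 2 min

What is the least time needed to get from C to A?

9 min

Candidate routes:
C–B–I–H–A: 2+4+1+3 = 10
C–E–H–A: 3+3+3 = 9
The minimum is 9 min via C–E–H–A.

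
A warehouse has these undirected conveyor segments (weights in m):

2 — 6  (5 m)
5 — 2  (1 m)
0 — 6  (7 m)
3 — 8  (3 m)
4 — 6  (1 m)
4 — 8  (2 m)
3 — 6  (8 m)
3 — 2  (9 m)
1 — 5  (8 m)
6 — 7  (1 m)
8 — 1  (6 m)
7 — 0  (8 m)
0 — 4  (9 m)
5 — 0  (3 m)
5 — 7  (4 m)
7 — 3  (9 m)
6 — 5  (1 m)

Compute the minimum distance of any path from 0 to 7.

5 m

Candidate routes:
0 → 5 → 6 → 7: 3+1+1 = 5
0 → 5 → 7: 3+4 = 7
The minimum is 5 m via 0 → 5 → 6 → 7.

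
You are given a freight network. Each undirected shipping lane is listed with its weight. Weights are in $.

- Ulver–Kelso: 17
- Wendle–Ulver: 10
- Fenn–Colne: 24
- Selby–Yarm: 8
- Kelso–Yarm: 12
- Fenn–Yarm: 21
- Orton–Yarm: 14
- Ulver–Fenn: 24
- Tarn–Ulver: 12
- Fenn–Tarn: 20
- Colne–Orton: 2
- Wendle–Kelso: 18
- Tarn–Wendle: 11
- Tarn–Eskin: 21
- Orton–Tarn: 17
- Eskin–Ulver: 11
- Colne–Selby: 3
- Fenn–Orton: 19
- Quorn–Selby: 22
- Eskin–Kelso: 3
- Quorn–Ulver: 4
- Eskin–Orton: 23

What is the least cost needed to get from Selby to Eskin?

Enumerating some paths:
Selby - Yarm - Kelso - Eskin: 8+12+3 = 23
Selby - Colne - Orton - Eskin: 3+2+23 = 28
Selby - Colne - Orton - Yarm - Kelso - Eskin: 3+2+14+12+3 = 34
The minimum is $23 via Selby - Yarm - Kelso - Eskin.

$23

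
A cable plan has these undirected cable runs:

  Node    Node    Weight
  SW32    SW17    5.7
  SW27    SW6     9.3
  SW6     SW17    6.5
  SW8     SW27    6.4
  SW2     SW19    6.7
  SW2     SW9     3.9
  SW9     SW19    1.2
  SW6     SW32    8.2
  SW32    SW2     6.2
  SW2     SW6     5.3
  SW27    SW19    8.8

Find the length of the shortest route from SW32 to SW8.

Running Dijkstra from SW32:
SW32: 0
SW17: 5.7  (via SW32)
SW2: 6.2  (via SW32)
SW6: 8.2  (via SW32)
SW9: 10.1  (via SW2)
SW19: 11.3  (via SW9)
SW27: 17.5  (via SW6)
SW8: 23.9  (via SW27)
Shortest route: SW32 → SW6 → SW27 → SW8 = 23.9.

23.9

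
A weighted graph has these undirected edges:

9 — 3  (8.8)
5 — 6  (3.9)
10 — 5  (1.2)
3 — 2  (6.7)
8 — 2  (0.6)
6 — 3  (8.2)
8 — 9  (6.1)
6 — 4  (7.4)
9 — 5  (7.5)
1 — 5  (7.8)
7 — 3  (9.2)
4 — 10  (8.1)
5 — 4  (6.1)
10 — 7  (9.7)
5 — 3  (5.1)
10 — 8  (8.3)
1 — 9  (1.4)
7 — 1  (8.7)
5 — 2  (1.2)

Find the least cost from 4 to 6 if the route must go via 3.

Best 4 to 3: 4 → 5 → 3 costing 11.2
Best 3 to 6: 3 → 6 costing 8.2
Total via 3: 11.2 + 8.2 = 19.4.

19.4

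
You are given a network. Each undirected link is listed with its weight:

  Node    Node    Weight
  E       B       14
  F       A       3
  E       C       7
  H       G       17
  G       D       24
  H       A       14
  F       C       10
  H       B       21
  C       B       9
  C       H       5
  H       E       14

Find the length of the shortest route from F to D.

Enumerating some paths:
F → A → H → G → D: 3+14+17+24 = 58
F → C → H → G → D: 10+5+17+24 = 56
Cheapest is F → C → H → G → D at 56.

56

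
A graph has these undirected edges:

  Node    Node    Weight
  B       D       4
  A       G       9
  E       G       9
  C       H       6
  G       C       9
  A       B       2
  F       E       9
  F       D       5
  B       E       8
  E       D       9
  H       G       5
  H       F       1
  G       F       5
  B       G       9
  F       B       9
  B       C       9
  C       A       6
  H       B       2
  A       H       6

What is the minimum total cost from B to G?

Enumerating some paths:
B–H–F–G: 2+1+5 = 8
B–H–G: 2+5 = 7
Cheapest is B–H–G at 7.

7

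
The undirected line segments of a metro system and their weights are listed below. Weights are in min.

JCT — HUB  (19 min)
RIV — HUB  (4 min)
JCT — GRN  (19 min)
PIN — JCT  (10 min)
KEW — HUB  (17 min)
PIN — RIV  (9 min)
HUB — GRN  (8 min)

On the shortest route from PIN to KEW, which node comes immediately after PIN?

Compare a few routes:
PIN → RIV → HUB → KEW: 9+4+17 = 30
PIN → JCT → HUB → KEW: 10+19+17 = 46
PIN → JCT → GRN → HUB → KEW: 10+19+8+17 = 54
Cheapest is PIN → RIV → HUB → KEW at 30 min.
So from PIN the first move is to RIV.

RIV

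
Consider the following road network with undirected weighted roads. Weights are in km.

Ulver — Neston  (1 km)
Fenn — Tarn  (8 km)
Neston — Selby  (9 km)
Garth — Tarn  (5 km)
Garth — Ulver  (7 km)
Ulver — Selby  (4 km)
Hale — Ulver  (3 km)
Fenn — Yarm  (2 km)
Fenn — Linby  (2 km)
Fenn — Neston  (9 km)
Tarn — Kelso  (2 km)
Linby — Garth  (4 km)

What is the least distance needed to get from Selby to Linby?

15 km

Enumerating some paths:
Selby → Ulver → Garth → Linby: 4+7+4 = 15
Selby → Neston → Fenn → Linby: 9+9+2 = 20
Selby → Ulver → Neston → Fenn → Linby: 4+1+9+2 = 16
Cheapest is Selby → Ulver → Garth → Linby at 15 km.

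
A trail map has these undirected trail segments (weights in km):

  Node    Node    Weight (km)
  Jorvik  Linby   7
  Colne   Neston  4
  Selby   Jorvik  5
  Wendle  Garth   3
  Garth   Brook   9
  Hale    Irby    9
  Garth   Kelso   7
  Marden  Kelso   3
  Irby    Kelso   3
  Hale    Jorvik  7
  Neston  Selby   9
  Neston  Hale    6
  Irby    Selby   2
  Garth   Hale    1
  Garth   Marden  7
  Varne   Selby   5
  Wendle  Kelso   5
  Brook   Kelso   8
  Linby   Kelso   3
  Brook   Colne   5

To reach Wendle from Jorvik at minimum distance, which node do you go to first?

Candidate routes:
Jorvik–Linby–Kelso–Wendle: 7+3+5 = 15
Jorvik–Hale–Garth–Wendle: 7+1+3 = 11
Cheapest is Jorvik–Hale–Garth–Wendle at 11 km.
So from Jorvik the first move is to Hale.

Hale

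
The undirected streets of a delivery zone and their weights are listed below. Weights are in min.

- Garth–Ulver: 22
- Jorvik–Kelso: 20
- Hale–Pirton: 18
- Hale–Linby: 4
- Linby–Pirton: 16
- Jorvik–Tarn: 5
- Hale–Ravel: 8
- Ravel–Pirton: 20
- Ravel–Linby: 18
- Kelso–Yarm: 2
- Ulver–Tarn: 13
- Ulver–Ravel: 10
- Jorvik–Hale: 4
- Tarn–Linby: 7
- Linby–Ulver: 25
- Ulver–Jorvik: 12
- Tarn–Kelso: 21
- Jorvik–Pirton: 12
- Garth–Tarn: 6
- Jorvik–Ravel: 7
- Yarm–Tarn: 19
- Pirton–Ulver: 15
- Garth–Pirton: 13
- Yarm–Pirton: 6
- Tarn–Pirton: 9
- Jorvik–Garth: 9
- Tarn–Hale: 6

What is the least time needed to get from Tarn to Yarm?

15 min

Shortest distances from Tarn:
Tarn: 0
Jorvik: 5  (via Tarn)
Garth: 6  (via Tarn)
Hale: 6  (via Tarn)
Linby: 7  (via Tarn)
Pirton: 9  (via Tarn)
Ravel: 12  (via Jorvik)
Ulver: 13  (via Tarn)
Yarm: 15  (via Pirton)
Shortest route: Tarn → Pirton → Yarm = 15 min.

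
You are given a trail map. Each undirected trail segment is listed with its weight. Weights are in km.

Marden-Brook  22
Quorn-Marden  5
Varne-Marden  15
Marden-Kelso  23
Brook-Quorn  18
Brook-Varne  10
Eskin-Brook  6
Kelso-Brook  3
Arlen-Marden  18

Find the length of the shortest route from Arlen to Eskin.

Compare a few routes:
Arlen - Marden - Quorn - Brook - Eskin: 18+5+18+6 = 47
Arlen - Marden - Brook - Eskin: 18+22+6 = 46
The minimum is 46 km via Arlen - Marden - Brook - Eskin.

46 km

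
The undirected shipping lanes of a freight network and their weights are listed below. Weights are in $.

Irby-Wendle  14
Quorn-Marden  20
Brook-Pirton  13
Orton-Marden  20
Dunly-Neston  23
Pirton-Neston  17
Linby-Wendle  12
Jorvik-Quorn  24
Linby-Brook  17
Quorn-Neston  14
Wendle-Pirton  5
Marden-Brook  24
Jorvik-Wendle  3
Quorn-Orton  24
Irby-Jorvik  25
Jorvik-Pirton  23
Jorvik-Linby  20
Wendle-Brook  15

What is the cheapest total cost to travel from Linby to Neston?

Running Dijkstra from Linby:
Linby: 0
Wendle: 12  (via Linby)
Jorvik: 15  (via Wendle)
Brook: 17  (via Linby)
Pirton: 17  (via Wendle)
Irby: 26  (via Wendle)
Neston: 34  (via Pirton)
Shortest route: Linby–Wendle–Pirton–Neston = $34.

$34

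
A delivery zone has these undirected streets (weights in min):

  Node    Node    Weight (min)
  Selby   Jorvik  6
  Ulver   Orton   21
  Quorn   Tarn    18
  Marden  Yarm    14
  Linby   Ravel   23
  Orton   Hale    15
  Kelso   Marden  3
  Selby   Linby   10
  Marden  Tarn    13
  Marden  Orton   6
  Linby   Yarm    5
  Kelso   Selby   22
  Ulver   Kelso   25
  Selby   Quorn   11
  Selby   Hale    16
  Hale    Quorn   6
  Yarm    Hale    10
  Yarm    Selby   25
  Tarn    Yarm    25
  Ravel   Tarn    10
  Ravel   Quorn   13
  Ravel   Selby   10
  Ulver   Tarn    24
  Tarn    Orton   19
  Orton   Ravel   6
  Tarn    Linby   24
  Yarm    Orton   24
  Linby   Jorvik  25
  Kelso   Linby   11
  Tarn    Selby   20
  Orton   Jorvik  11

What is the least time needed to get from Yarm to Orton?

Settle nodes by increasing distance from Yarm:
Yarm: 0
Linby: 5  (via Yarm)
Hale: 10  (via Yarm)
Marden: 14  (via Yarm)
Selby: 15  (via Linby)
Kelso: 16  (via Linby)
Quorn: 16  (via Hale)
Orton: 20  (via Marden)
Shortest route: Yarm → Marden → Orton = 20 min.

20 min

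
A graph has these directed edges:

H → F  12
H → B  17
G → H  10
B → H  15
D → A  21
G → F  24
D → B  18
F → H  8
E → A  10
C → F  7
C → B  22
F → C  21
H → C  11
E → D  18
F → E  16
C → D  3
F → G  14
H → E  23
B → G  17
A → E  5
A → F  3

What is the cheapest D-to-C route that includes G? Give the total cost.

Best D to G: D–B–G costing 35
Shortest G→C: G–H–C = 21
Total via G: 35 + 21 = 56.

56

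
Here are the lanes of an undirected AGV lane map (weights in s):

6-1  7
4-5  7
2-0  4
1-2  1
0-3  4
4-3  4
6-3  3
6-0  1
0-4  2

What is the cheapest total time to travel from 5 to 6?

10 s

Compare a few routes:
5 → 4 → 3 → 0 → 6: 7+4+4+1 = 16
5 → 4 → 0 → 3 → 6: 7+2+4+3 = 16
5 → 4 → 3 → 6: 7+4+3 = 14
5 → 4 → 0 → 6: 7+2+1 = 10
The minimum is 10 s via 5 → 4 → 0 → 6.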